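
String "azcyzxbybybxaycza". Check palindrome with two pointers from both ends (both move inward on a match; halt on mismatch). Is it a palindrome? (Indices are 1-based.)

l=1 r=17: 'a'=='a', l++,r--
l=2 r=16: 'z'=='z', l++,r--
l=3 r=15: 'c'=='c', l++,r--
l=4 r=14: 'y'=='y', l++,r--
l=5 r=13: 'z'!='a', stop

not a palindrome (mismatch at 5,13)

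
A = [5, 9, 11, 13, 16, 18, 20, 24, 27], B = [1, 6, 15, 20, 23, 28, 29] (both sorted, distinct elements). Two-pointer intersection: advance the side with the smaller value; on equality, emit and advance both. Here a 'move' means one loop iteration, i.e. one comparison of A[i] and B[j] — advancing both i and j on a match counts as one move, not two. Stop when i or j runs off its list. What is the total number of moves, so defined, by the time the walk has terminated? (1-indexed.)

13 moves

i=1 j=1: 5>1, j++
i=1 j=2: 5<6, i++
i=2 j=2: 9>6, j++
i=2 j=3: 9<15, i++
i=3 j=3: 11<15, i++
i=4 j=3: 13<15, i++
i=5 j=3: 16>15, j++
i=5 j=4: 16<20, i++
i=6 j=4: 18<20, i++
i=7 j=4: 20==20 emit, i++,j++
i=8 j=5: 24>23, j++
i=8 j=6: 24<28, i++
i=9 j=6: 27<28, i++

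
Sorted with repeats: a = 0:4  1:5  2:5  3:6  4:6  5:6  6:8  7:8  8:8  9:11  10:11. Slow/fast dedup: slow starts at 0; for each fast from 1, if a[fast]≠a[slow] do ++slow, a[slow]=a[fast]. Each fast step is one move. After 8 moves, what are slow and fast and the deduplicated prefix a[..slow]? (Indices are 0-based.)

(s=0,f=1) a[fast]=5≠a[slow]=4 write a[1]=5 → slow++,fast++
(s=1,f=2) a[fast]=5=a[slow] dup → fast++
(s=1,f=3) a[fast]=6≠a[slow]=5 write a[2]=6 → slow++,fast++
(s=2,f=4) a[fast]=6=a[slow] dup → fast++
(s=2,f=5) a[fast]=6=a[slow] dup → fast++
(s=2,f=6) a[fast]=8≠a[slow]=6 write a[3]=8 → slow++,fast++
(s=3,f=7) a[fast]=8=a[slow] dup → fast++
(s=3,f=8) a[fast]=8=a[slow] dup → fast++

slow=3, fast=9, prefix=[4, 5, 6, 8]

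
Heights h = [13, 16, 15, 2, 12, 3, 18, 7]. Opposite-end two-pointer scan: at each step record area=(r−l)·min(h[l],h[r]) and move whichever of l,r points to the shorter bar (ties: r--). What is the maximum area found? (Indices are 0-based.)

max area = 80

l=0 r=7: min(13,7)*7=49 best=49 *, r--
l=0 r=6: min(13,18)*6=78 best=78 *, l++
l=1 r=6: min(16,18)*5=80 best=80 *, l++
l=2 r=6: min(15,18)*4=60 best=80, l++
l=3 r=6: min(2,18)*3=6 best=80, l++
l=4 r=6: min(12,18)*2=24 best=80, l++
l=5 r=6: min(3,18)*1=3 best=80, l++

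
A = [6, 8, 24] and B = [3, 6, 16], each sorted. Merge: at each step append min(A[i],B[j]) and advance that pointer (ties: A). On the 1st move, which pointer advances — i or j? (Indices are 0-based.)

j

[i=0,j=0] A[i]=6>B[j]=3 take 3 → j++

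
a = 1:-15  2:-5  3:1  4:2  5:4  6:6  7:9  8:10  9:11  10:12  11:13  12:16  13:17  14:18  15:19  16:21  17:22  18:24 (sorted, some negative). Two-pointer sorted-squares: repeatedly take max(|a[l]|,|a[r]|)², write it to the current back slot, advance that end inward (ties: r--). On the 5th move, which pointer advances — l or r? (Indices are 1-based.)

l=1 r=18: |-15|<=|24| out[18]=576, r--
l=1 r=17: |-15|<=|22| out[17]=484, r--
l=1 r=16: |-15|<=|21| out[16]=441, r--
l=1 r=15: |-15|<=|19| out[15]=361, r--
l=1 r=14: |-15|<=|18| out[14]=324, r--

r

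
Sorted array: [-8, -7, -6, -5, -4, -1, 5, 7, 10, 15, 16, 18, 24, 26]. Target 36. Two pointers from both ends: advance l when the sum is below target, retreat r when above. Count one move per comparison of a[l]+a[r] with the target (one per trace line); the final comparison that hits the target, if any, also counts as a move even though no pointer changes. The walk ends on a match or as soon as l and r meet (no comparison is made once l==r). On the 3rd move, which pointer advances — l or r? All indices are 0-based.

[0,13] -8+26=18 <36 → l++
[1,13] -7+26=19 <36 → l++
[2,13] -6+26=20 <36 → l++

l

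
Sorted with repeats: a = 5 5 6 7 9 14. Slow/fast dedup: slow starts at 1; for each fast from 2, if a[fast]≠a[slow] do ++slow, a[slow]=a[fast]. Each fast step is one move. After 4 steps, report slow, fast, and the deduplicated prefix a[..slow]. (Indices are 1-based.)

(s=1,f=2) a[fast]=5=a[slow] dup → fast++
(s=1,f=3) a[fast]=6≠a[slow]=5 write a[2]=6 → slow++,fast++
(s=2,f=4) a[fast]=7≠a[slow]=6 write a[3]=7 → slow++,fast++
(s=3,f=5) a[fast]=9≠a[slow]=7 write a[4]=9 → slow++,fast++

slow=4, fast=6, prefix=[5, 6, 7, 9]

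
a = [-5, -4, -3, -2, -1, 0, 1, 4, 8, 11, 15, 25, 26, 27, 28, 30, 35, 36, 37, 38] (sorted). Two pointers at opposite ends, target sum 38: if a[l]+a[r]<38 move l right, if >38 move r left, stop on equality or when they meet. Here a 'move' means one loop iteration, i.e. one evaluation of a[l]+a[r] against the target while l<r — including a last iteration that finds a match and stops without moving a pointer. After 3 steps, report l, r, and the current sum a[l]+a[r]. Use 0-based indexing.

l=3, r=19, sum=36

[0,19] -5+38=33 <38 → l++
[1,19] -4+38=34 <38 → l++
[2,19] -3+38=35 <38 → l++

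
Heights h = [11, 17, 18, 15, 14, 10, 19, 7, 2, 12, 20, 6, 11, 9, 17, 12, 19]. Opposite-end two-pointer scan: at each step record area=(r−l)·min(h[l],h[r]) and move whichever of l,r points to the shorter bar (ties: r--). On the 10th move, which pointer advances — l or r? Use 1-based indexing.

r

l=1 r=17: min(11,19)*16=176 best=176 *, l++
l=2 r=17: min(17,19)*15=255 best=255 *, l++
l=3 r=17: min(18,19)*14=252 best=255, l++
l=4 r=17: min(15,19)*13=195 best=255, l++
l=5 r=17: min(14,19)*12=168 best=255, l++
l=6 r=17: min(10,19)*11=110 best=255, l++
l=7 r=17: min(19,19)*10=190 best=255, r--
l=7 r=16: min(19,12)*9=108 best=255, r--
l=7 r=15: min(19,17)*8=136 best=255, r--
l=7 r=14: min(19,9)*7=63 best=255, r--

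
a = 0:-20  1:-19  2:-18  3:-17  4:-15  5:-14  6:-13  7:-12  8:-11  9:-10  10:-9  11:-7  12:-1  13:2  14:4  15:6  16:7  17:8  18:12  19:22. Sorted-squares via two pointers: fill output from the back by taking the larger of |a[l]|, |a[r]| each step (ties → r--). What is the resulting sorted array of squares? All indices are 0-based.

l=0 r=19: |-20|<=|22| out[19]=484, r--
l=0 r=18: |-20|>|12| out[18]=400, l++
l=1 r=18: |-19|>|12| out[17]=361, l++
l=2 r=18: |-18|>|12| out[16]=324, l++
l=3 r=18: |-17|>|12| out[15]=289, l++
l=4 r=18: |-15|>|12| out[14]=225, l++
l=5 r=18: |-14|>|12| out[13]=196, l++
l=6 r=18: |-13|>|12| out[12]=169, l++
l=7 r=18: |-12|<=|12| out[11]=144, r--
l=7 r=17: |-12|>|8| out[10]=144, l++
l=8 r=17: |-11|>|8| out[9]=121, l++
l=9 r=17: |-10|>|8| out[8]=100, l++
l=10 r=17: |-9|>|8| out[7]=81, l++
l=11 r=17: |-7|<=|8| out[6]=64, r--
l=11 r=16: |-7|<=|7| out[5]=49, r--
l=11 r=15: |-7|>|6| out[4]=49, l++
l=12 r=15: |-1|<=|6| out[3]=36, r--
l=12 r=14: |-1|<=|4| out[2]=16, r--
l=12 r=13: |-1|<=|2| out[1]=4, r--
l=12 r=12: |-1|<=|-1| out[0]=1, r--

[1, 4, 16, 36, 49, 49, 64, 81, 100, 121, 144, 144, 169, 196, 225, 289, 324, 361, 400, 484]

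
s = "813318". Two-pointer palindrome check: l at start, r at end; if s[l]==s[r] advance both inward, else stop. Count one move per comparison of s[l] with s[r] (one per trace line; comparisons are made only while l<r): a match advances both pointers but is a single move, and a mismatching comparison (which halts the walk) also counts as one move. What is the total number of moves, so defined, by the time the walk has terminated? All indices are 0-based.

3 moves

l=0 r=5: '8'=='8', l++,r--
l=1 r=4: '1'=='1', l++,r--
l=2 r=3: '3'=='3', l++,r--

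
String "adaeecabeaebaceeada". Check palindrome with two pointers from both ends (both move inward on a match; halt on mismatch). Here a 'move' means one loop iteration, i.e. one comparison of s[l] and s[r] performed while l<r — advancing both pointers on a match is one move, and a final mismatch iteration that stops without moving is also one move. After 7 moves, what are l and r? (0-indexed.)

l=7, r=11

l=0 r=18: 'a'=='a', l++,r--
l=1 r=17: 'd'=='d', l++,r--
l=2 r=16: 'a'=='a', l++,r--
l=3 r=15: 'e'=='e', l++,r--
l=4 r=14: 'e'=='e', l++,r--
l=5 r=13: 'c'=='c', l++,r--
l=6 r=12: 'a'=='a', l++,r--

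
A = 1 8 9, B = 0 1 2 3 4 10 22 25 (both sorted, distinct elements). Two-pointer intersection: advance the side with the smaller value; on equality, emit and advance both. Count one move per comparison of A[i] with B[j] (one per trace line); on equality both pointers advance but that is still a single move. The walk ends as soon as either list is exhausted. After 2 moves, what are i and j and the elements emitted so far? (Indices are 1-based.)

i=2, j=3, emitted=[1]

[i=1,j=1] 1>0 → j++
[i=1,j=2] 1==1 emit → i++,j++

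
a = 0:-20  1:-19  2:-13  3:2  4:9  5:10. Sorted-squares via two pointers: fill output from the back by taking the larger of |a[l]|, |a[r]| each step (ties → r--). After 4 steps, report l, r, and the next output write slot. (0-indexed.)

[0,5] |-20|>|10| out[5]=400 → l++
[1,5] |-19|>|10| out[4]=361 → l++
[2,5] |-13|>|10| out[3]=169 → l++
[3,5] |2|<=|10| out[2]=100 → r--

l=3, r=4, next write slot=1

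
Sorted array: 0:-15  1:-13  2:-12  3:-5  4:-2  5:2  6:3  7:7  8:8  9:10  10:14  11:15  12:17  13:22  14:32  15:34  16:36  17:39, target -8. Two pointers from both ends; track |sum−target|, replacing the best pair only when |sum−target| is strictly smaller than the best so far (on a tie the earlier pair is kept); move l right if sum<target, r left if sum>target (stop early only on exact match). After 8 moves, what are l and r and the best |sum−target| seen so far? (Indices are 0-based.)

[0,17] -15+39=24 d=32 * → r--
[0,16] -15+36=21 d=29 * → r--
[0,15] -15+34=19 d=27 * → r--
[0,14] -15+32=17 d=25 * → r--
[0,13] -15+22=7 d=15 * → r--
[0,12] -15+17=2 d=10 * → r--
[0,11] -15+15=0 d=8 * → r--
[0,10] -15+14=-1 d=7 * → r--

l=0, r=9, best |Δ|=7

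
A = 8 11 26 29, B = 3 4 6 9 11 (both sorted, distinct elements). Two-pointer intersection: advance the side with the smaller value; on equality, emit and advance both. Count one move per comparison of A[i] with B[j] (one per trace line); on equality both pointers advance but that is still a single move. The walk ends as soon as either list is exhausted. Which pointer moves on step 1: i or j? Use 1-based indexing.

j

[i=1,j=1] 8>3 → j++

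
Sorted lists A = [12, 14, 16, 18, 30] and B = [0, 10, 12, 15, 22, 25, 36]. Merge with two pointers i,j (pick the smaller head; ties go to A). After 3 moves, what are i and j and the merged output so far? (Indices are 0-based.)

i=0 j=0: A[i]=12>B[j]=0 take 0, j++
i=0 j=1: A[i]=12>B[j]=10 take 10, j++
i=0 j=2: A[i]=12<=B[j]=12 take 12, i++

i=1, j=2, merged so far=[0, 10, 12]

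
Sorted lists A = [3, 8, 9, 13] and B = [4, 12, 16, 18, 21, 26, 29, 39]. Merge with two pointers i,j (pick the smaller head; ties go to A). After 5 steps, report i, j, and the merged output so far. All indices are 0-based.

[i=0,j=0] A[i]=3<=B[j]=4 take 3 → i++
[i=1,j=0] A[i]=8>B[j]=4 take 4 → j++
[i=1,j=1] A[i]=8<=B[j]=12 take 8 → i++
[i=2,j=1] A[i]=9<=B[j]=12 take 9 → i++
[i=3,j=1] A[i]=13>B[j]=12 take 12 → j++

i=3, j=2, merged so far=[3, 4, 8, 9, 12]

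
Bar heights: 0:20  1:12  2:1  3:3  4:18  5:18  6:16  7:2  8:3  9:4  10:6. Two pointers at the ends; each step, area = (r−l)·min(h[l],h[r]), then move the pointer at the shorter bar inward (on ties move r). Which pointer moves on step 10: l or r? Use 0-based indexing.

l=0 r=10: min(20,6)*10=60 best=60 *, r--
l=0 r=9: min(20,4)*9=36 best=60, r--
l=0 r=8: min(20,3)*8=24 best=60, r--
l=0 r=7: min(20,2)*7=14 best=60, r--
l=0 r=6: min(20,16)*6=96 best=96 *, r--
l=0 r=5: min(20,18)*5=90 best=96, r--
l=0 r=4: min(20,18)*4=72 best=96, r--
l=0 r=3: min(20,3)*3=9 best=96, r--
l=0 r=2: min(20,1)*2=2 best=96, r--
l=0 r=1: min(20,12)*1=12 best=96, r--

r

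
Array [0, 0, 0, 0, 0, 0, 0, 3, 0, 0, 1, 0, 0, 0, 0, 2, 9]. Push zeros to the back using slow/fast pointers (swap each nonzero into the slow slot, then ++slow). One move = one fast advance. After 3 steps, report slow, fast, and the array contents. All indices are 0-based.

slow=0 fast=0: a[fast]=0, fast++
slow=0 fast=1: a[fast]=0, fast++
slow=0 fast=2: a[fast]=0, fast++

slow=0, fast=3, a=[0, 0, 0, 0, 0, 0, 0, 3, 0, 0, 1, 0, 0, 0, 0, 2, 9]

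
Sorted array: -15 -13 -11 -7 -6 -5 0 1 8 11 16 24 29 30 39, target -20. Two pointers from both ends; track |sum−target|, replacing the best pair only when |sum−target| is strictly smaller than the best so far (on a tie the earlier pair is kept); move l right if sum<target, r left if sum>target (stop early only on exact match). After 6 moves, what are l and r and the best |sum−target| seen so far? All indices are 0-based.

[0,14] -15+39=24 d=44 * → r--
[0,13] -15+30=15 d=35 * → r--
[0,12] -15+29=14 d=34 * → r--
[0,11] -15+24=9 d=29 * → r--
[0,10] -15+16=1 d=21 * → r--
[0,9] -15+11=-4 d=16 * → r--

l=0, r=8, best |Δ|=16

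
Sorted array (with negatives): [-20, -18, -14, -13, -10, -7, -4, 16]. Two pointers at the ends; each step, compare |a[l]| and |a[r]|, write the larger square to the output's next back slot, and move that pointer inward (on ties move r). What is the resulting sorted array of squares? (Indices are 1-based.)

[16, 49, 100, 169, 196, 256, 324, 400]

l=1 r=8: |-20|>|16| out[8]=400, l++
l=2 r=8: |-18|>|16| out[7]=324, l++
l=3 r=8: |-14|<=|16| out[6]=256, r--
l=3 r=7: |-14|>|-4| out[5]=196, l++
l=4 r=7: |-13|>|-4| out[4]=169, l++
l=5 r=7: |-10|>|-4| out[3]=100, l++
l=6 r=7: |-7|>|-4| out[2]=49, l++
l=7 r=7: |-4|<=|-4| out[1]=16, r--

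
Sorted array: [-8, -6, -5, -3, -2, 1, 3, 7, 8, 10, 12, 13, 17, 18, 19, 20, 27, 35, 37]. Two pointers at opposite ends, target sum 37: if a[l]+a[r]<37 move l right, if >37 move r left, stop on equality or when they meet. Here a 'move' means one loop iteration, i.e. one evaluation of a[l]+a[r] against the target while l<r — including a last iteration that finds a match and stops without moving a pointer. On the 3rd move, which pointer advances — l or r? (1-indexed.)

l=1 r=19: -8+37=29 <37, l++
l=2 r=19: -6+37=31 <37, l++
l=3 r=19: -5+37=32 <37, l++

l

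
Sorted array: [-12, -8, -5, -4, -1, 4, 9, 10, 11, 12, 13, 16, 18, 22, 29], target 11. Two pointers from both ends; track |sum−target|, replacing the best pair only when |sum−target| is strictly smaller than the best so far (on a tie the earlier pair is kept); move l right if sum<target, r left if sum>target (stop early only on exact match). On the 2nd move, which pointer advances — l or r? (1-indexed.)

[1,15] -12+29=17 d=6 * → r--
[1,14] -12+22=10 d=1 * → l++

l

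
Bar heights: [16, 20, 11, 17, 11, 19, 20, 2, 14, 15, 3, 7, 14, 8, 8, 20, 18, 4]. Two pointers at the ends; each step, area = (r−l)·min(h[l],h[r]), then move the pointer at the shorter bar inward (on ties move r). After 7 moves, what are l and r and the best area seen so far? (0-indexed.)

l=0 r=17: min(16,4)*17=68 best=68 *, r--
l=0 r=16: min(16,18)*16=256 best=256 *, l++
l=1 r=16: min(20,18)*15=270 best=270 *, r--
l=1 r=15: min(20,20)*14=280 best=280 *, r--
l=1 r=14: min(20,8)*13=104 best=280, r--
l=1 r=13: min(20,8)*12=96 best=280, r--
l=1 r=12: min(20,14)*11=154 best=280, r--

l=1, r=11, best area=280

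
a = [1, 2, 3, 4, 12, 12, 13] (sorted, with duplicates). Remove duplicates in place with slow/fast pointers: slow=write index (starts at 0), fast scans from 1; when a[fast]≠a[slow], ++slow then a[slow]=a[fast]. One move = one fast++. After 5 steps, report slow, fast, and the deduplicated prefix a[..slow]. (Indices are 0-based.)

slow=4, fast=6, prefix=[1, 2, 3, 4, 12]

(s=0,f=1) a[fast]=2≠a[slow]=1 write a[1]=2 → slow++,fast++
(s=1,f=2) a[fast]=3≠a[slow]=2 write a[2]=3 → slow++,fast++
(s=2,f=3) a[fast]=4≠a[slow]=3 write a[3]=4 → slow++,fast++
(s=3,f=4) a[fast]=12≠a[slow]=4 write a[4]=12 → slow++,fast++
(s=4,f=5) a[fast]=12=a[slow] dup → fast++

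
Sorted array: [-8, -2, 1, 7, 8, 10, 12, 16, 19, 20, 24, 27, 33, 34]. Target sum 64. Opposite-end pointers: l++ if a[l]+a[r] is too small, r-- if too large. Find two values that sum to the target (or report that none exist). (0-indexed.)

l=0 r=13: -8+34=26 <64, l++
l=1 r=13: -2+34=32 <64, l++
l=2 r=13: 1+34=35 <64, l++
l=3 r=13: 7+34=41 <64, l++
l=4 r=13: 8+34=42 <64, l++
l=5 r=13: 10+34=44 <64, l++
l=6 r=13: 12+34=46 <64, l++
l=7 r=13: 16+34=50 <64, l++
l=8 r=13: 19+34=53 <64, l++
l=9 r=13: 20+34=54 <64, l++
l=10 r=13: 24+34=58 <64, l++
l=11 r=13: 27+34=61 <64, l++
l=12 r=13: 33+34=67 >64, r--

no pair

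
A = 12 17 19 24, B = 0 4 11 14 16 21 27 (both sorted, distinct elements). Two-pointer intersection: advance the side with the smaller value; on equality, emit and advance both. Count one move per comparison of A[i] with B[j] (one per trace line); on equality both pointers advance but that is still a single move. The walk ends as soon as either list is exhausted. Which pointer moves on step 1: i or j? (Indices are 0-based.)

[i=0,j=0] 12>0 → j++

j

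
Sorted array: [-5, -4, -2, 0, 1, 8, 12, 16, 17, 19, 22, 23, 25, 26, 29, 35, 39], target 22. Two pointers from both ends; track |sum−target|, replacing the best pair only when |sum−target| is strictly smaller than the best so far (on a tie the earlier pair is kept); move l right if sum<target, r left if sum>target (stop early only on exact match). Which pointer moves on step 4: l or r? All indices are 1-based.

l

[1,17] -5+39=34 d=12 * → r--
[1,16] -5+35=30 d=8 * → r--
[1,15] -5+29=24 d=2 * → r--
[1,14] -5+26=21 d=1 * → l++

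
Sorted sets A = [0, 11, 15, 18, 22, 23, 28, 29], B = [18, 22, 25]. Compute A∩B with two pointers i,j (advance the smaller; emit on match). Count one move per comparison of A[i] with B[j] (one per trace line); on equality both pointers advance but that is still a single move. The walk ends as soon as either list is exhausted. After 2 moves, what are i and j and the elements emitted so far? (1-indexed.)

i=3, j=1, emitted=[]

i=1 j=1: 0<18, i++
i=2 j=1: 11<18, i++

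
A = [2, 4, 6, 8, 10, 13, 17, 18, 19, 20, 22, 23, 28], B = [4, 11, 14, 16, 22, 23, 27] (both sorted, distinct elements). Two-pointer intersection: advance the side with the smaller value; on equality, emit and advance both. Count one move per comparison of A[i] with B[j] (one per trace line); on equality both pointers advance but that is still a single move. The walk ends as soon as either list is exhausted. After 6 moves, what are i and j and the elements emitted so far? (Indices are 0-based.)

i=5, j=2, emitted=[4]

i=0 j=0: 2<4, i++
i=1 j=0: 4==4 emit, i++,j++
i=2 j=1: 6<11, i++
i=3 j=1: 8<11, i++
i=4 j=1: 10<11, i++
i=5 j=1: 13>11, j++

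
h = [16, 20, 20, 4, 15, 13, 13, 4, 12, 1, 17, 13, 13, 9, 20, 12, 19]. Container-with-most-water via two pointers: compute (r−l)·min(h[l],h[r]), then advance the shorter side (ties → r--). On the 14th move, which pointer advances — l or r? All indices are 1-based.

[1,17] min(16,19)*16=256 best=256 * → l++
[2,17] min(20,19)*15=285 best=285 * → r--
[2,16] min(20,12)*14=168 best=285 → r--
[2,15] min(20,20)*13=260 best=285 → r--
[2,14] min(20,9)*12=108 best=285 → r--
[2,13] min(20,13)*11=143 best=285 → r--
[2,12] min(20,13)*10=130 best=285 → r--
[2,11] min(20,17)*9=153 best=285 → r--
[2,10] min(20,1)*8=8 best=285 → r--
[2,9] min(20,12)*7=84 best=285 → r--
[2,8] min(20,4)*6=24 best=285 → r--
[2,7] min(20,13)*5=65 best=285 → r--
[2,6] min(20,13)*4=52 best=285 → r--
[2,5] min(20,15)*3=45 best=285 → r--

r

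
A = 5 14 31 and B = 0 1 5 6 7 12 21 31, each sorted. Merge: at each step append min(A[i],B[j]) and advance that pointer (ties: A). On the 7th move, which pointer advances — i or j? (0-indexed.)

[i=0,j=0] A[i]=5>B[j]=0 take 0 → j++
[i=0,j=1] A[i]=5>B[j]=1 take 1 → j++
[i=0,j=2] A[i]=5<=B[j]=5 take 5 → i++
[i=1,j=2] A[i]=14>B[j]=5 take 5 → j++
[i=1,j=3] A[i]=14>B[j]=6 take 6 → j++
[i=1,j=4] A[i]=14>B[j]=7 take 7 → j++
[i=1,j=5] A[i]=14>B[j]=12 take 12 → j++

j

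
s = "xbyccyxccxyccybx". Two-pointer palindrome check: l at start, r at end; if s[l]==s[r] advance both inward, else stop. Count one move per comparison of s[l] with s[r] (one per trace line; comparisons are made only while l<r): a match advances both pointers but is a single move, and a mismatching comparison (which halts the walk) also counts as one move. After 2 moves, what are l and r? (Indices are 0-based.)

l=2, r=13

[0,15] 'x'=='x' → l++,r--
[1,14] 'b'=='b' → l++,r--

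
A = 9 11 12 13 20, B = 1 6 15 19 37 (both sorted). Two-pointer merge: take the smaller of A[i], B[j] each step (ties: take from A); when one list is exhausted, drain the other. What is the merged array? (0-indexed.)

i=0 j=0: A[i]=9>B[j]=1 take 1, j++
i=0 j=1: A[i]=9>B[j]=6 take 6, j++
i=0 j=2: A[i]=9<=B[j]=15 take 9, i++
i=1 j=2: A[i]=11<=B[j]=15 take 11, i++
i=2 j=2: A[i]=12<=B[j]=15 take 12, i++
i=3 j=2: A[i]=13<=B[j]=15 take 13, i++
i=4 j=2: A[i]=20>B[j]=15 take 15, j++
i=4 j=3: A[i]=20>B[j]=19 take 19, j++
i=4 j=4: A[i]=20<=B[j]=37 take 20, i++
i=5 j=4: A done, take B[j]=37, j++

[1, 6, 9, 11, 12, 13, 15, 19, 20, 37]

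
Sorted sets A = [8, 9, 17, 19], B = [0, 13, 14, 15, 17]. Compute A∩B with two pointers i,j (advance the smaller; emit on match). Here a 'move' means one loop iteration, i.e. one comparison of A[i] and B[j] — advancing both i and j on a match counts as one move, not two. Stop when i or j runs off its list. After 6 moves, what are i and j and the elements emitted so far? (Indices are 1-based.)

i=3, j=5, emitted=[]

[i=1,j=1] 8>0 → j++
[i=1,j=2] 8<13 → i++
[i=2,j=2] 9<13 → i++
[i=3,j=2] 17>13 → j++
[i=3,j=3] 17>14 → j++
[i=3,j=4] 17>15 → j++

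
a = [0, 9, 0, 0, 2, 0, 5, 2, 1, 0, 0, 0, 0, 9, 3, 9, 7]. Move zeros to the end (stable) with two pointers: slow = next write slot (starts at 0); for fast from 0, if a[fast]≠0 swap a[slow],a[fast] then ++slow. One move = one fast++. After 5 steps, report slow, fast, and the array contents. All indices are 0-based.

slow=0 fast=0: a[fast]=0, fast++
slow=0 fast=1: a[fast]=9≠0 swap→a[0]=9, slow++,fast++
slow=1 fast=2: a[fast]=0, fast++
slow=1 fast=3: a[fast]=0, fast++
slow=1 fast=4: a[fast]=2≠0 swap→a[1]=2, slow++,fast++

slow=2, fast=5, a=[9, 2, 0, 0, 0, 0, 5, 2, 1, 0, 0, 0, 0, 9, 3, 9, 7]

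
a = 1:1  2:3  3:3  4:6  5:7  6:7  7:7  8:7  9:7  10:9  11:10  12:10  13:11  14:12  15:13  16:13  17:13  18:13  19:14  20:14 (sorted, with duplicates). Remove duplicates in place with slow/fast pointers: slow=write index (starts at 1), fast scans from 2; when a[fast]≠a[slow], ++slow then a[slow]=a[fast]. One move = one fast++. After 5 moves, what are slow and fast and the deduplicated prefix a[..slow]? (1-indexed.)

slow=4, fast=7, prefix=[1, 3, 6, 7]

slow=1 fast=2: a[fast]=3≠a[slow]=1 write a[2]=3, slow++,fast++
slow=2 fast=3: a[fast]=3=a[slow] dup, fast++
slow=2 fast=4: a[fast]=6≠a[slow]=3 write a[3]=6, slow++,fast++
slow=3 fast=5: a[fast]=7≠a[slow]=6 write a[4]=7, slow++,fast++
slow=4 fast=6: a[fast]=7=a[slow] dup, fast++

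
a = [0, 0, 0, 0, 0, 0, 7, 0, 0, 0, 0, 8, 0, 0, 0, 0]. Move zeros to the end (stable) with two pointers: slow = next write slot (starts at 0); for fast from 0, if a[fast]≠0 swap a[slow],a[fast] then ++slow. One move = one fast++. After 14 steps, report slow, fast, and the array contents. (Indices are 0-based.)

slow=0 fast=0: a[fast]=0, fast++
slow=0 fast=1: a[fast]=0, fast++
slow=0 fast=2: a[fast]=0, fast++
slow=0 fast=3: a[fast]=0, fast++
slow=0 fast=4: a[fast]=0, fast++
slow=0 fast=5: a[fast]=0, fast++
slow=0 fast=6: a[fast]=7≠0 swap→a[0]=7, slow++,fast++
slow=1 fast=7: a[fast]=0, fast++
slow=1 fast=8: a[fast]=0, fast++
slow=1 fast=9: a[fast]=0, fast++
slow=1 fast=10: a[fast]=0, fast++
slow=1 fast=11: a[fast]=8≠0 swap→a[1]=8, slow++,fast++
slow=2 fast=12: a[fast]=0, fast++
slow=2 fast=13: a[fast]=0, fast++

slow=2, fast=14, a=[7, 8, 0, 0, 0, 0, 0, 0, 0, 0, 0, 0, 0, 0, 0, 0]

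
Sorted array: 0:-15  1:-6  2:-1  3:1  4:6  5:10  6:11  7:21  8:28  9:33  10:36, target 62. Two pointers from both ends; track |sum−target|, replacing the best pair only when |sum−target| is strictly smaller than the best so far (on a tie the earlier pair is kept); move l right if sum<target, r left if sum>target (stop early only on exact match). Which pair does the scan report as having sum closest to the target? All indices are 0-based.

pair (28, 33) with sum 61 (|Δ|=1)

[0,10] -15+36=21 d=41 * → l++
[1,10] -6+36=30 d=32 * → l++
[2,10] -1+36=35 d=27 * → l++
[3,10] 1+36=37 d=25 * → l++
[4,10] 6+36=42 d=20 * → l++
[5,10] 10+36=46 d=16 * → l++
[6,10] 11+36=47 d=15 * → l++
[7,10] 21+36=57 d=5 * → l++
[8,10] 28+36=64 d=2 * → r--
[8,9] 28+33=61 d=1 * → l++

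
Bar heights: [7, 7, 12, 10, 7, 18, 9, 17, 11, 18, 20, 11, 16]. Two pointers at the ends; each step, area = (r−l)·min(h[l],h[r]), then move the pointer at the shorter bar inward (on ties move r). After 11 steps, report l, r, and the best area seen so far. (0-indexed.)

l=9, r=10, best area=120

l=0 r=12: min(7,16)*12=84 best=84 *, l++
l=1 r=12: min(7,16)*11=77 best=84, l++
l=2 r=12: min(12,16)*10=120 best=120 *, l++
l=3 r=12: min(10,16)*9=90 best=120, l++
l=4 r=12: min(7,16)*8=56 best=120, l++
l=5 r=12: min(18,16)*7=112 best=120, r--
l=5 r=11: min(18,11)*6=66 best=120, r--
l=5 r=10: min(18,20)*5=90 best=120, l++
l=6 r=10: min(9,20)*4=36 best=120, l++
l=7 r=10: min(17,20)*3=51 best=120, l++
l=8 r=10: min(11,20)*2=22 best=120, l++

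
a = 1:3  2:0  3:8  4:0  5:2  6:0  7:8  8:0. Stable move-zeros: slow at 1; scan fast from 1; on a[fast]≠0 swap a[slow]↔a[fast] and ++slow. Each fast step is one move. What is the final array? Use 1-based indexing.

slow=1 fast=1: a[fast]=3≠0 swap→a[1]=3, slow++,fast++
slow=2 fast=2: a[fast]=0, fast++
slow=2 fast=3: a[fast]=8≠0 swap→a[2]=8, slow++,fast++
slow=3 fast=4: a[fast]=0, fast++
slow=3 fast=5: a[fast]=2≠0 swap→a[3]=2, slow++,fast++
slow=4 fast=6: a[fast]=0, fast++
slow=4 fast=7: a[fast]=8≠0 swap→a[4]=8, slow++,fast++
slow=5 fast=8: a[fast]=0, fast++

[3, 8, 2, 8, 0, 0, 0, 0]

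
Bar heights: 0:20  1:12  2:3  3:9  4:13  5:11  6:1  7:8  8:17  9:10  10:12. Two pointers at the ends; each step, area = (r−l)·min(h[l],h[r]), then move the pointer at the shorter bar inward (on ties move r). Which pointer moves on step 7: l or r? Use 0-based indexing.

l=0 r=10: min(20,12)*10=120 best=120 *, r--
l=0 r=9: min(20,10)*9=90 best=120, r--
l=0 r=8: min(20,17)*8=136 best=136 *, r--
l=0 r=7: min(20,8)*7=56 best=136, r--
l=0 r=6: min(20,1)*6=6 best=136, r--
l=0 r=5: min(20,11)*5=55 best=136, r--
l=0 r=4: min(20,13)*4=52 best=136, r--

r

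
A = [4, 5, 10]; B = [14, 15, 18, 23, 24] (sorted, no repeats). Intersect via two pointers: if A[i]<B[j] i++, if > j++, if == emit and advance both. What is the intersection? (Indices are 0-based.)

i=0 j=0: 4<14, i++
i=1 j=0: 5<14, i++
i=2 j=0: 10<14, i++

intersection = []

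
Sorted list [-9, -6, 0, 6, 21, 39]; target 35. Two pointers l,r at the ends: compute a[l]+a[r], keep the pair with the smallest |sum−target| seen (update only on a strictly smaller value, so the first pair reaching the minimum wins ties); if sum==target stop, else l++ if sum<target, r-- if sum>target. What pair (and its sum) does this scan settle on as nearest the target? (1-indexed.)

l=1 r=6: -9+39=30 d=5 *, l++
l=2 r=6: -6+39=33 d=2 *, l++
l=3 r=6: 0+39=39 d=4, r--
l=3 r=5: 0+21=21 d=14, l++
l=4 r=5: 6+21=27 d=8, l++

pair (-6, 39) with sum 33 (|Δ|=2)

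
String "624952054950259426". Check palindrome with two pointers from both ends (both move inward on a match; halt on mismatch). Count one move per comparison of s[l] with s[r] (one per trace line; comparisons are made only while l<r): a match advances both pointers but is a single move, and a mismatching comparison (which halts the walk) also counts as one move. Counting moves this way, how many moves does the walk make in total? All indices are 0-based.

[0,17] '6'=='6' → l++,r--
[1,16] '2'=='2' → l++,r--
[2,15] '4'=='4' → l++,r--
[3,14] '9'=='9' → l++,r--
[4,13] '5'=='5' → l++,r--
[5,12] '2'=='2' → l++,r--
[6,11] '0'=='0' → l++,r--
[7,10] '5'=='5' → l++,r--
[8,9] '4'!='9' → stop

9 moves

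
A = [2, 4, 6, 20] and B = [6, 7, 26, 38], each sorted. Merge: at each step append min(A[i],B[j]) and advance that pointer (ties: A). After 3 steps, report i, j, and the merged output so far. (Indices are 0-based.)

i=0 j=0: A[i]=2<=B[j]=6 take 2, i++
i=1 j=0: A[i]=4<=B[j]=6 take 4, i++
i=2 j=0: A[i]=6<=B[j]=6 take 6, i++

i=3, j=0, merged so far=[2, 4, 6]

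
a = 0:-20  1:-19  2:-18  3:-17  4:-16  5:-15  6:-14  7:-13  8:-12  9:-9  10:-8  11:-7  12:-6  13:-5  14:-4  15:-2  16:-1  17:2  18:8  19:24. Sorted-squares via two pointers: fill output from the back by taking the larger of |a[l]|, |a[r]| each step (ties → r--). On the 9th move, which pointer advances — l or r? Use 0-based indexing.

l

[0,19] |-20|<=|24| out[19]=576 → r--
[0,18] |-20|>|8| out[18]=400 → l++
[1,18] |-19|>|8| out[17]=361 → l++
[2,18] |-18|>|8| out[16]=324 → l++
[3,18] |-17|>|8| out[15]=289 → l++
[4,18] |-16|>|8| out[14]=256 → l++
[5,18] |-15|>|8| out[13]=225 → l++
[6,18] |-14|>|8| out[12]=196 → l++
[7,18] |-13|>|8| out[11]=169 → l++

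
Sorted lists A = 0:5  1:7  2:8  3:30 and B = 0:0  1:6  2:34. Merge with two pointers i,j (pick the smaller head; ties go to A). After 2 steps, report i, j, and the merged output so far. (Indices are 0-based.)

[i=0,j=0] A[i]=5>B[j]=0 take 0 → j++
[i=0,j=1] A[i]=5<=B[j]=6 take 5 → i++

i=1, j=1, merged so far=[0, 5]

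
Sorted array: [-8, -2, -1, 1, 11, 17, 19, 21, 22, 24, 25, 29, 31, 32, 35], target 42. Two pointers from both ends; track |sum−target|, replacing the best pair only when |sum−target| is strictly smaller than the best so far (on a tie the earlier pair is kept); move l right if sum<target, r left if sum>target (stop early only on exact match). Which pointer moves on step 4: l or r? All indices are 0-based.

[0,14] -8+35=27 d=15 * → l++
[1,14] -2+35=33 d=9 * → l++
[2,14] -1+35=34 d=8 * → l++
[3,14] 1+35=36 d=6 * → l++

l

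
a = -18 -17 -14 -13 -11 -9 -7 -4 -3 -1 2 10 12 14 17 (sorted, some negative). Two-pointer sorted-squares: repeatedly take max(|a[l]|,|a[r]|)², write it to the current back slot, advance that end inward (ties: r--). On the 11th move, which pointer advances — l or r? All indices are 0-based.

[0,14] |-18|>|17| out[14]=324 → l++
[1,14] |-17|<=|17| out[13]=289 → r--
[1,13] |-17|>|14| out[12]=289 → l++
[2,13] |-14|<=|14| out[11]=196 → r--
[2,12] |-14|>|12| out[10]=196 → l++
[3,12] |-13|>|12| out[9]=169 → l++
[4,12] |-11|<=|12| out[8]=144 → r--
[4,11] |-11|>|10| out[7]=121 → l++
[5,11] |-9|<=|10| out[6]=100 → r--
[5,10] |-9|>|2| out[5]=81 → l++
[6,10] |-7|>|2| out[4]=49 → l++

l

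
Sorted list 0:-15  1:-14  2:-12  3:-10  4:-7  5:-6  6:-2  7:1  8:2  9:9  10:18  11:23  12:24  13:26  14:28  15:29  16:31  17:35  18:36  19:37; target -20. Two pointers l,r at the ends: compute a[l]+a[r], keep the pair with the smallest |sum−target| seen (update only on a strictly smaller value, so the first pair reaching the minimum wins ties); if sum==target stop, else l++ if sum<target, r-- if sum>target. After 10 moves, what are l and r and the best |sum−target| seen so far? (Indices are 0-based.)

[0,19] -15+37=22 d=42 * → r--
[0,18] -15+36=21 d=41 * → r--
[0,17] -15+35=20 d=40 * → r--
[0,16] -15+31=16 d=36 * → r--
[0,15] -15+29=14 d=34 * → r--
[0,14] -15+28=13 d=33 * → r--
[0,13] -15+26=11 d=31 * → r--
[0,12] -15+24=9 d=29 * → r--
[0,11] -15+23=8 d=28 * → r--
[0,10] -15+18=3 d=23 * → r--

l=0, r=9, best |Δ|=23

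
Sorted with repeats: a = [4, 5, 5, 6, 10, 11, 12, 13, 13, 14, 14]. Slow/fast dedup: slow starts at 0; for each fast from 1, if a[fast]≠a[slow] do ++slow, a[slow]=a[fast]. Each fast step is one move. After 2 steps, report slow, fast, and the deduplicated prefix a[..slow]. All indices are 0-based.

slow=0 fast=1: a[fast]=5≠a[slow]=4 write a[1]=5, slow++,fast++
slow=1 fast=2: a[fast]=5=a[slow] dup, fast++

slow=1, fast=3, prefix=[4, 5]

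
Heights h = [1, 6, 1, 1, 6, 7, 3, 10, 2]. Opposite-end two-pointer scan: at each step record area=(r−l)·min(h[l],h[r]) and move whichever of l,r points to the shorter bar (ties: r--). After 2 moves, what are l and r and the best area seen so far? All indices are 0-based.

l=0 r=8: min(1,2)*8=8 best=8 *, l++
l=1 r=8: min(6,2)*7=14 best=14 *, r--

l=1, r=7, best area=14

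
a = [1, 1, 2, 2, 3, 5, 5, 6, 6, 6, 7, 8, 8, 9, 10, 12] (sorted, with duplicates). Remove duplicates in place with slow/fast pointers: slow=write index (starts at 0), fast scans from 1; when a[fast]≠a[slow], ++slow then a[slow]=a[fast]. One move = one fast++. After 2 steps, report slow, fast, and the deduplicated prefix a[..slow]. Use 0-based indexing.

slow=0 fast=1: a[fast]=1=a[slow] dup, fast++
slow=0 fast=2: a[fast]=2≠a[slow]=1 write a[1]=2, slow++,fast++

slow=1, fast=3, prefix=[1, 2]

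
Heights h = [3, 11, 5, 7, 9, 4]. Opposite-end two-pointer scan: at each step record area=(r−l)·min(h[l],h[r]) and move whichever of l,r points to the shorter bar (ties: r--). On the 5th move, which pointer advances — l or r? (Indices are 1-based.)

r

[1,6] min(3,4)*5=15 best=15 * → l++
[2,6] min(11,4)*4=16 best=16 * → r--
[2,5] min(11,9)*3=27 best=27 * → r--
[2,4] min(11,7)*2=14 best=27 → r--
[2,3] min(11,5)*1=5 best=27 → r--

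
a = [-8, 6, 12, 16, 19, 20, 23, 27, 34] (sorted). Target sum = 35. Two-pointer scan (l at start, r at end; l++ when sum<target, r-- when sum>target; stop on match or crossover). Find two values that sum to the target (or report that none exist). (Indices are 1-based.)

[1,9] -8+34=26 <35 → l++
[2,9] 6+34=40 >35 → r--
[2,8] 6+27=33 <35 → l++
[3,8] 12+27=39 >35 → r--
[3,7] 12+23=35 → found

(12, 23)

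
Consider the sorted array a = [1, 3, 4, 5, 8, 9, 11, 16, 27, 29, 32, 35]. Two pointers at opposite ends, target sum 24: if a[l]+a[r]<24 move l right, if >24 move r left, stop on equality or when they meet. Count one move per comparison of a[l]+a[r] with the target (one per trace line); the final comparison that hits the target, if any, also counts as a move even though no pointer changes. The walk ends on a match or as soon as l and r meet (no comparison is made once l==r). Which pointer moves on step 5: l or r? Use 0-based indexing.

l

[0,11] 1+35=36 >24 → r--
[0,10] 1+32=33 >24 → r--
[0,9] 1+29=30 >24 → r--
[0,8] 1+27=28 >24 → r--
[0,7] 1+16=17 <24 → l++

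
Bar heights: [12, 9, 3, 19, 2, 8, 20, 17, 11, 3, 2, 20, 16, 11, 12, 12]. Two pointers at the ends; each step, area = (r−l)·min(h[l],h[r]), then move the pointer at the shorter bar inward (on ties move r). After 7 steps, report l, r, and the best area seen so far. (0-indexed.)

[0,15] min(12,12)*15=180 best=180 * → r--
[0,14] min(12,12)*14=168 best=180 → r--
[0,13] min(12,11)*13=143 best=180 → r--
[0,12] min(12,16)*12=144 best=180 → l++
[1,12] min(9,16)*11=99 best=180 → l++
[2,12] min(3,16)*10=30 best=180 → l++
[3,12] min(19,16)*9=144 best=180 → r--

l=3, r=11, best area=180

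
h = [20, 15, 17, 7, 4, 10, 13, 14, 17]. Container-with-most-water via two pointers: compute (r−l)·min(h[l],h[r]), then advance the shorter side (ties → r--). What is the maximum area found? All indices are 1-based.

max area = 136

[1,9] min(20,17)*8=136 best=136 * → r--
[1,8] min(20,14)*7=98 best=136 → r--
[1,7] min(20,13)*6=78 best=136 → r--
[1,6] min(20,10)*5=50 best=136 → r--
[1,5] min(20,4)*4=16 best=136 → r--
[1,4] min(20,7)*3=21 best=136 → r--
[1,3] min(20,17)*2=34 best=136 → r--
[1,2] min(20,15)*1=15 best=136 → r--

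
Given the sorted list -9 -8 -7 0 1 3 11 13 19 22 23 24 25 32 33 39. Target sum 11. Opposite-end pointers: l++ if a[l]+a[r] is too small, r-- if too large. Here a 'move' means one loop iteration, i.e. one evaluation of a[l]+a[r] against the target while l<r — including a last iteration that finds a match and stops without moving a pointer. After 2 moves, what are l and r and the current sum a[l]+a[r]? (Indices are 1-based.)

[1,16] -9+39=30 >11 → r--
[1,15] -9+33=24 >11 → r--

l=1, r=14, sum=23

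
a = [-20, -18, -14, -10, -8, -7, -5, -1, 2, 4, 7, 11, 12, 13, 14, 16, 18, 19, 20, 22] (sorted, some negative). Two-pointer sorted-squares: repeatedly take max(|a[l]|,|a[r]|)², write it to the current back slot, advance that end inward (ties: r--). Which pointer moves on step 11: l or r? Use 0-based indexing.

r

l=0 r=19: |-20|<=|22| out[19]=484, r--
l=0 r=18: |-20|<=|20| out[18]=400, r--
l=0 r=17: |-20|>|19| out[17]=400, l++
l=1 r=17: |-18|<=|19| out[16]=361, r--
l=1 r=16: |-18|<=|18| out[15]=324, r--
l=1 r=15: |-18|>|16| out[14]=324, l++
l=2 r=15: |-14|<=|16| out[13]=256, r--
l=2 r=14: |-14|<=|14| out[12]=196, r--
l=2 r=13: |-14|>|13| out[11]=196, l++
l=3 r=13: |-10|<=|13| out[10]=169, r--
l=3 r=12: |-10|<=|12| out[9]=144, r--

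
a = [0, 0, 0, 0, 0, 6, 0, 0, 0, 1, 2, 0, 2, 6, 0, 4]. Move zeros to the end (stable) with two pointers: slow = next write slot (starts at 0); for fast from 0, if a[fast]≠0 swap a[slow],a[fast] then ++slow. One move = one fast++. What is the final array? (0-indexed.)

[6, 1, 2, 2, 6, 4, 0, 0, 0, 0, 0, 0, 0, 0, 0, 0]

(s=0,f=0) a[fast]=0 → fast++
(s=0,f=1) a[fast]=0 → fast++
(s=0,f=2) a[fast]=0 → fast++
(s=0,f=3) a[fast]=0 → fast++
(s=0,f=4) a[fast]=0 → fast++
(s=0,f=5) a[fast]=6≠0 swap→a[0]=6 → slow++,fast++
(s=1,f=6) a[fast]=0 → fast++
(s=1,f=7) a[fast]=0 → fast++
(s=1,f=8) a[fast]=0 → fast++
(s=1,f=9) a[fast]=1≠0 swap→a[1]=1 → slow++,fast++
(s=2,f=10) a[fast]=2≠0 swap→a[2]=2 → slow++,fast++
(s=3,f=11) a[fast]=0 → fast++
(s=3,f=12) a[fast]=2≠0 swap→a[3]=2 → slow++,fast++
(s=4,f=13) a[fast]=6≠0 swap→a[4]=6 → slow++,fast++
(s=5,f=14) a[fast]=0 → fast++
(s=5,f=15) a[fast]=4≠0 swap→a[5]=4 → slow++,fast++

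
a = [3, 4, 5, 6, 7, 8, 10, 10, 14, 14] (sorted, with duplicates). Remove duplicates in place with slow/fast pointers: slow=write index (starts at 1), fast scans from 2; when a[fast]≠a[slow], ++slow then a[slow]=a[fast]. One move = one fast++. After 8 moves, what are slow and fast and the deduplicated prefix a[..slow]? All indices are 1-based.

slow=8, fast=10, prefix=[3, 4, 5, 6, 7, 8, 10, 14]

(s=1,f=2) a[fast]=4≠a[slow]=3 write a[2]=4 → slow++,fast++
(s=2,f=3) a[fast]=5≠a[slow]=4 write a[3]=5 → slow++,fast++
(s=3,f=4) a[fast]=6≠a[slow]=5 write a[4]=6 → slow++,fast++
(s=4,f=5) a[fast]=7≠a[slow]=6 write a[5]=7 → slow++,fast++
(s=5,f=6) a[fast]=8≠a[slow]=7 write a[6]=8 → slow++,fast++
(s=6,f=7) a[fast]=10≠a[slow]=8 write a[7]=10 → slow++,fast++
(s=7,f=8) a[fast]=10=a[slow] dup → fast++
(s=7,f=9) a[fast]=14≠a[slow]=10 write a[8]=14 → slow++,fast++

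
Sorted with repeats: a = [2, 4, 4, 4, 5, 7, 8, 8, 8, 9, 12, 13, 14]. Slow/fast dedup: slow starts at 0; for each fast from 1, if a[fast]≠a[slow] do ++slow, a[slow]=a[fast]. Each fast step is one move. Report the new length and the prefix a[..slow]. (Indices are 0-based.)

length 9; prefix = [2, 4, 5, 7, 8, 9, 12, 13, 14]

slow=0 fast=1: a[fast]=4≠a[slow]=2 write a[1]=4, slow++,fast++
slow=1 fast=2: a[fast]=4=a[slow] dup, fast++
slow=1 fast=3: a[fast]=4=a[slow] dup, fast++
slow=1 fast=4: a[fast]=5≠a[slow]=4 write a[2]=5, slow++,fast++
slow=2 fast=5: a[fast]=7≠a[slow]=5 write a[3]=7, slow++,fast++
slow=3 fast=6: a[fast]=8≠a[slow]=7 write a[4]=8, slow++,fast++
slow=4 fast=7: a[fast]=8=a[slow] dup, fast++
slow=4 fast=8: a[fast]=8=a[slow] dup, fast++
slow=4 fast=9: a[fast]=9≠a[slow]=8 write a[5]=9, slow++,fast++
slow=5 fast=10: a[fast]=12≠a[slow]=9 write a[6]=12, slow++,fast++
slow=6 fast=11: a[fast]=13≠a[slow]=12 write a[7]=13, slow++,fast++
slow=7 fast=12: a[fast]=14≠a[slow]=13 write a[8]=14, slow++,fast++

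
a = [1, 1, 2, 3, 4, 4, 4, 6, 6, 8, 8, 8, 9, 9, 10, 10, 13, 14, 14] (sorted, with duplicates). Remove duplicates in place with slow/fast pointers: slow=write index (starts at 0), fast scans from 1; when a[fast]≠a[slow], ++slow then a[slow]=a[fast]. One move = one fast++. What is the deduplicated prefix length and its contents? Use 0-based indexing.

(s=0,f=1) a[fast]=1=a[slow] dup → fast++
(s=0,f=2) a[fast]=2≠a[slow]=1 write a[1]=2 → slow++,fast++
(s=1,f=3) a[fast]=3≠a[slow]=2 write a[2]=3 → slow++,fast++
(s=2,f=4) a[fast]=4≠a[slow]=3 write a[3]=4 → slow++,fast++
(s=3,f=5) a[fast]=4=a[slow] dup → fast++
(s=3,f=6) a[fast]=4=a[slow] dup → fast++
(s=3,f=7) a[fast]=6≠a[slow]=4 write a[4]=6 → slow++,fast++
(s=4,f=8) a[fast]=6=a[slow] dup → fast++
(s=4,f=9) a[fast]=8≠a[slow]=6 write a[5]=8 → slow++,fast++
(s=5,f=10) a[fast]=8=a[slow] dup → fast++
(s=5,f=11) a[fast]=8=a[slow] dup → fast++
(s=5,f=12) a[fast]=9≠a[slow]=8 write a[6]=9 → slow++,fast++
(s=6,f=13) a[fast]=9=a[slow] dup → fast++
(s=6,f=14) a[fast]=10≠a[slow]=9 write a[7]=10 → slow++,fast++
(s=7,f=15) a[fast]=10=a[slow] dup → fast++
(s=7,f=16) a[fast]=13≠a[slow]=10 write a[8]=13 → slow++,fast++
(s=8,f=17) a[fast]=14≠a[slow]=13 write a[9]=14 → slow++,fast++
(s=9,f=18) a[fast]=14=a[slow] dup → fast++

length 10; prefix = [1, 2, 3, 4, 6, 8, 9, 10, 13, 14]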